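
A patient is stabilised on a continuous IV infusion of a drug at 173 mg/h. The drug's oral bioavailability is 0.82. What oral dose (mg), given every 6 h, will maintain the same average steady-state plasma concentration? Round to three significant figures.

To maintain the same Css, the systemic dosing rate must be unchanged: F·D/τ = infusion rate.
D = rate × τ / F = 173 × 6 / 0.82 = 1266 mg

1270 mg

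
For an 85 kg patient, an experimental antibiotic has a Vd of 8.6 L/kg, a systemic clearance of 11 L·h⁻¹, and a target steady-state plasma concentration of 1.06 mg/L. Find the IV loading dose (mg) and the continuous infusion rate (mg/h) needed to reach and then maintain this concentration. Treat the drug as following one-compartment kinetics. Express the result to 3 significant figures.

(a) 775 mg; (b) 11.7 mg/h

Vd = 8.6 L/kg × 85 kg = 731.0 L
LD = Vd · C_target = 731.0 × 1.06 = 774.9 mg
Maintenance: replace elimination → rate = CL × Css = 11.00 × 1.06 = 11.66 mg/h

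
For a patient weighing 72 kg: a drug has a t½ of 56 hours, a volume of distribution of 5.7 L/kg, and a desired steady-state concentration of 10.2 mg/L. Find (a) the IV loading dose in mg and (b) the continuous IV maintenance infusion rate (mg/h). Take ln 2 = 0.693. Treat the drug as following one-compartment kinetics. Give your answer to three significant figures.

Vd = 5.7 L/kg × 72 kg = 410.4 L
LD = Vd × C = 410.4 × 10.2 = 4186 mg
CL = 0.693 × Vd / t½ = 0.693 × 410.4 / 56 = 5.079 L/h
Infusion rate = CL × Css = 5.079 × 10.2 = 51.81 mg/h

(a) 4190 mg; (b) 51.8 mg/h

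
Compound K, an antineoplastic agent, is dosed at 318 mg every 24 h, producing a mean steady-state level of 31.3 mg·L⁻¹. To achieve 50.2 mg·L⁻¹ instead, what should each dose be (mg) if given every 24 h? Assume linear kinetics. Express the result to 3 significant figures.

With linear kinetics, Css is proportional to dose rate (D/τ) at fixed clearance.
D₂ = D₁ × (Css,target / Css,current) = 318 × 50.2/31.3 = 510.0 mg

510 mg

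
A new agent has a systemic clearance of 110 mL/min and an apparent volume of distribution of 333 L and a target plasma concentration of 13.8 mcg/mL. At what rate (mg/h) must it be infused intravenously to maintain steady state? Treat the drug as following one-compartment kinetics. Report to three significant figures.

CL = 110 mL/min × 60/1000 = 6.600 L/h
Rate = CL × Css = 6.600 × 13.8 = 91.08 mg/h

91.1 mg/h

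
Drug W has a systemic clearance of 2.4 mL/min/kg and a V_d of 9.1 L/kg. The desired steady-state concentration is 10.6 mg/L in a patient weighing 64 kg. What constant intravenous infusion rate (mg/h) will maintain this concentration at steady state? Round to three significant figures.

97.7 mg/h

CL = 2.4 mL/min/kg × 64 kg = 153.6 mL/min = 153.6 × 60/1000 = 9.216 L/h
Rate = CL × Css = 9.216 × 10.6 = 97.69 mg/h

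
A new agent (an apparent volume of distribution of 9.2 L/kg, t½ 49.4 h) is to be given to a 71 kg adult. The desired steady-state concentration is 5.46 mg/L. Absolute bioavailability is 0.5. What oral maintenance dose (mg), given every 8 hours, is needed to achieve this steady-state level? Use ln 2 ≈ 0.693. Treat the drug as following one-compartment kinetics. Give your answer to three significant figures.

Total Vd = 9.2 × 71 = 653.2 L
k = 0.693/49.4 = 0.01403 h⁻¹, so CL = k·Vd = 0.01403 × 653.2 = 9.164 L/h
D = CL × Css × τ / F = 9.164 × 5.46 × 8 / 0.5 = 800.6 mg

801 mg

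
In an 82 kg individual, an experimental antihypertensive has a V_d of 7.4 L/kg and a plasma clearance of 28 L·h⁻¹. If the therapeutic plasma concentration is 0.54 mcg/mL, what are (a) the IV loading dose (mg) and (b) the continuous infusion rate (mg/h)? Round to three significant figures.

(a) 328 mg; (b) 15.1 mg/h

Vd = 7.4 L/kg × 82 kg = 606.8 L
LD = Vd · C_target = 606.8 × 0.54 = 327.7 mg
Maintenance infusion rate = CL × Css = 28.00 × 0.54 = 15.12 mg/h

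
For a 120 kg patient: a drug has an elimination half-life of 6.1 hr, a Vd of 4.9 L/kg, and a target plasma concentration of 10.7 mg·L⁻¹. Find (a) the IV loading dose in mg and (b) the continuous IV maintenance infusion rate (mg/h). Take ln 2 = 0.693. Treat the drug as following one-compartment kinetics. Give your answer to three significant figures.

(a) 6290 mg; (b) 715 mg/h

Total Vd = 4.9 × 120 = 588.0 L
LD = Vd × C = 588.0 × 10.7 = 6292 mg
CL = 0.693 × Vd / t½ = 0.693 × 588.0 / 6.1 = 66.80 L/h
Infusion rate = CL × Css = 66.80 × 10.7 = 714.8 mg/h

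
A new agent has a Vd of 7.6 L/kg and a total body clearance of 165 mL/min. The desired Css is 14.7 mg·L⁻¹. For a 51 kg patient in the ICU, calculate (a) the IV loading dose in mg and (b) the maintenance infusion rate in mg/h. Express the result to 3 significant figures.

Total Vd = 7.6 × 51 = 387.6 L
Loading: fill Vd to C_target → 387.6 L × 14.7 mg/L = 5698 mg
Convert clearance: 165 mL/min × 60 min/h ÷ 1000 mL/L = 9.900 L/h
Maintenance: replace elimination → rate = CL × Css = 9.900 × 14.7 = 145.5 mg/h

(a) 5700 mg; (b) 146 mg/h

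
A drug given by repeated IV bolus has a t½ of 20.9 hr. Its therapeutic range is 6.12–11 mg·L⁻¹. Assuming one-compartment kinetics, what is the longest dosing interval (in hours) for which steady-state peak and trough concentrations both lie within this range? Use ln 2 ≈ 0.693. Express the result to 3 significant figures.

k = 0.693 / t½ = 0.693 / 20.9 = 0.03316 h⁻¹
Between IV bolus doses, concentration decays as C = C₀·e^(−kτ), so C_peak/C_trough = e^(kτ).
τ_max = ln(C_peak/C_trough) / k = ln(11/6.12) / 0.03316 = 0.5863 / 0.03316 = 17.68 h

17.7 h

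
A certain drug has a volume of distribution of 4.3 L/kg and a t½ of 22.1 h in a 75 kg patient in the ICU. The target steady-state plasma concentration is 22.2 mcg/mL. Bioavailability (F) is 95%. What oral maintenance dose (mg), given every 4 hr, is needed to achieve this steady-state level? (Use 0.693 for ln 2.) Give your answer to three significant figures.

Vd = 4.3 L/kg × 75 kg = 322.5 L
CL = ln 2 · Vd / t½ = 0.693 × 322.5 / 22.1 = 10.11 L/h
D = CL × Css × τ / F = 10.11 × 22.2 × 4 / 0.95 = 945.0 mg

945 mg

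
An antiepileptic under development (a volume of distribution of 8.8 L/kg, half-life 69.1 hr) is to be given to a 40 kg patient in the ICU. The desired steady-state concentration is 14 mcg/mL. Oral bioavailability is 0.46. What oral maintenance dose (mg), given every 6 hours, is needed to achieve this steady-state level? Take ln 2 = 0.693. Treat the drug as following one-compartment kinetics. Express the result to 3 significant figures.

Vd = 8.8 L/kg × 40 kg = 352.0 L
CL = 0.693 × Vd / t½ = 0.693 × 352.0 / 69.1 = 3.530 L/h
D = CL × Css × τ / F = 3.530 × 14 × 6 / 0.46 = 644.6 mg

645 mg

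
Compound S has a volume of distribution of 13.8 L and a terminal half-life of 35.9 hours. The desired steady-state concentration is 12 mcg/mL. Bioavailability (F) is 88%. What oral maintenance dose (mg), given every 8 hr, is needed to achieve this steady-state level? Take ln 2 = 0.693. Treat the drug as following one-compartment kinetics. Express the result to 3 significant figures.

CL = ln 2 · Vd / t½ = 0.693 × 13.80 / 35.9 = 0.2664 L/h
D = CL × Css × τ / F = 0.2664 × 12 × 8 / 0.88 = 29.06 mg

29.1 mg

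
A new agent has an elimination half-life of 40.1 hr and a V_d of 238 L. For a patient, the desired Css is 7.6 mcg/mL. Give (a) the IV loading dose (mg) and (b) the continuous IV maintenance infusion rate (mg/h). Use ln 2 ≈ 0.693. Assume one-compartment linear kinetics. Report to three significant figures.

LD = Vd × C = 238.0 × 7.6 = 1809 mg
CL = 0.693 × Vd / t½ = 0.693 × 238.0 / 40.1 = 4.113 L/h
Infusion rate = CL × Css = 4.113 × 7.6 = 31.26 mg/h

(a) 1810 mg; (b) 31.3 mg/h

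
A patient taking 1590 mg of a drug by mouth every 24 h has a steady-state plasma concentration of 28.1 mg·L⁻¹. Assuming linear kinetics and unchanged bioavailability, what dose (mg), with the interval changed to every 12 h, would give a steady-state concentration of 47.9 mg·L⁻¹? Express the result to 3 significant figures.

1360 mg

For first-order elimination, Css ∝ F·D/(CL·τ); F and CL are unchanged, so Css ∝ D/τ.
D₂ = D₁ × (Css,target / Css,current) × (τ₂/τ₁) = 1590 × (47.9/28.1) × (12/24) = 1355 mg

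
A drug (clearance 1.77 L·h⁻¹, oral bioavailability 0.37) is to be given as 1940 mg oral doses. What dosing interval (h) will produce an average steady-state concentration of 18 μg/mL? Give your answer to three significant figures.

22.5 h

F·D/τ = CL·Css → τ = F·D / (CL·Css).
τ = 0.37 × 1940 / (1.77 × 18) = 22.53 h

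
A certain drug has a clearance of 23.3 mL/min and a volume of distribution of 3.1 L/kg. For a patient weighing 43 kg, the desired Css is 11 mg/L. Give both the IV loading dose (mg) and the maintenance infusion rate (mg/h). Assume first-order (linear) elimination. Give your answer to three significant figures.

Vd = 3.1 L/kg × 43 kg = 133.3 L
Loading dose = Vd × C = 133.3 × 11 = 1466 mg
CL = 23.3 mL/min = 23.3 × 0.06 = 1.398 L/h
Maintenance infusion rate = CL × Css = 1.398 × 11 = 15.38 mg/h

(a) 1470 mg; (b) 15.4 mg/h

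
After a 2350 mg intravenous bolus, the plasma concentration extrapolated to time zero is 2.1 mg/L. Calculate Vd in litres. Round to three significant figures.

1120 L

Immediately after an IV bolus, C₀ = Dose / Vd, so Vd = Dose / C₀.
Vd = 2350 / 2.1 = 1119 L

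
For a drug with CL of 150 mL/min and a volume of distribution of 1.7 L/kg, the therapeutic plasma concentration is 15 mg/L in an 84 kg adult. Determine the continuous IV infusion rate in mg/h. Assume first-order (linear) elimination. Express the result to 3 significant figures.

CL = 150 mL/min × 60/1000 = 9.000 L/h
R₀ = 9.000 × 15 = 135.0 mg/h

135 mg/h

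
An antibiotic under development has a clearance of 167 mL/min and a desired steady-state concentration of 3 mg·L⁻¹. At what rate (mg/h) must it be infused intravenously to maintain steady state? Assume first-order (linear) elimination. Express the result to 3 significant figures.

CL = 167 mL/min × 60/1000 = 10.02 L/h
Infusion rate = CL · Css = 10.02 L/h × 3 mg/L = 30.06 mg/h

30.1 mg/h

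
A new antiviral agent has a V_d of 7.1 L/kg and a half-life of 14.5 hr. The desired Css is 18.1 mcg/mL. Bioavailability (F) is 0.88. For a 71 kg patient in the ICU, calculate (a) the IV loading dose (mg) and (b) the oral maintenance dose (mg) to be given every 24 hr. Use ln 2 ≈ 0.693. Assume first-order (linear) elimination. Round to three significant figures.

(a) 9120 mg; (b) 11900 mg

Vd(total) = 71 kg × 7.1 L/kg = 504.1 L
LD = Vd × C = 504.1 × 18.1 = 9124 mg
CL = 0.693 × Vd / t½ = 0.693 × 504.1 / 14.5 = 24.09 L/h
D = CL × Css × τ / F = 24.09 × 18.1 × 24 / 0.88 = 11890 mg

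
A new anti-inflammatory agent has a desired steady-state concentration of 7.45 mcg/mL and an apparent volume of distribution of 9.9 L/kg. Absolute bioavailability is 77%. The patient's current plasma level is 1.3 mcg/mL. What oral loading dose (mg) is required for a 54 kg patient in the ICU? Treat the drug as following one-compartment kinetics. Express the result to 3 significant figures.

Total Vd = 9.9 × 54 = 534.6 L
Concentration deficit ΔC = 7.45 − 1.3 = 6.150 mg/L
LD = Vd × ΔC / F = 534.6 × 6.150 / 0.77 = 4270 mg

4270 mg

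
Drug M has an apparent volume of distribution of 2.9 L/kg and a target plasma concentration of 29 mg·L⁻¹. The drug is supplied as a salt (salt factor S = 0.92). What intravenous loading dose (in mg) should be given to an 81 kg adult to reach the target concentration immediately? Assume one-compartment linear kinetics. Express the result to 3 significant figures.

Total Vd = 2.9 × 81 = 234.9 L
LD = Vd × C / S = 234.9 × 29.00 / 0.92 = 7404 mg

7400 mg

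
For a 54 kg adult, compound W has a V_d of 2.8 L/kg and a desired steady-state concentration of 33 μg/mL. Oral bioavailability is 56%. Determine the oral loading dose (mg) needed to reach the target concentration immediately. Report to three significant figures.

8910 mg

Vd(total) = 54 kg × 2.8 L/kg = 151.2 L
The loading dose fills Vd to the target concentration.
LD = Vd × C / F = 151.2 × 33.00 / 0.56 = 8910 mg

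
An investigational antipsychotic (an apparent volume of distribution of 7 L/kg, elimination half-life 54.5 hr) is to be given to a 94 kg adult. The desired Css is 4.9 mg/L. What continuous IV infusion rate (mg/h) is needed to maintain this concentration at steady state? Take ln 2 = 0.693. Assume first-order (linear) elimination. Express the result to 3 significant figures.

41.0 mg/h

Total Vd = 7 × 94 = 658.0 L
CL = 0.693 × Vd / t½ = 0.693 × 658.0 / 54.5 = 8.367 L/h
Infusion rate = CL × Css = 8.367 × 4.9 = 41.00 mg/h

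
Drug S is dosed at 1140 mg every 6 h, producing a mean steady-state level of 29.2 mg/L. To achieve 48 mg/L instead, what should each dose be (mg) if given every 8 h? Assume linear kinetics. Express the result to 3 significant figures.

2500 mg

For first-order elimination, Css ∝ F·D/(CL·τ); F and CL are unchanged, so Css ∝ D/τ.
D₂ = D₁ × (Css,target / Css,current) × (τ₂/τ₁) = 1140 × (48/29.2) × (8/6) = 2499 mg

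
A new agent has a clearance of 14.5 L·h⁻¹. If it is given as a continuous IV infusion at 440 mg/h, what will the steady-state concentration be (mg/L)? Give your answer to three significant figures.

30.3 mg/L

Css = rate / CL = 440 / 14.50 = 30.34 mg/L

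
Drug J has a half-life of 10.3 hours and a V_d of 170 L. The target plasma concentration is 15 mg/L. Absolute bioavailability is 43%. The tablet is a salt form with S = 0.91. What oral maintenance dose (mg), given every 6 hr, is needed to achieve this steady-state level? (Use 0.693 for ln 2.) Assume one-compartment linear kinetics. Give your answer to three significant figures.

CL = 0.693 × Vd / t½ = 0.693 × 170.0 / 10.3 = 11.44 L/h
D = CL × Css × τ / F / S = 11.44 × 15 × 6 / 0.43 / 0.91 = 2631 mg

2630 mg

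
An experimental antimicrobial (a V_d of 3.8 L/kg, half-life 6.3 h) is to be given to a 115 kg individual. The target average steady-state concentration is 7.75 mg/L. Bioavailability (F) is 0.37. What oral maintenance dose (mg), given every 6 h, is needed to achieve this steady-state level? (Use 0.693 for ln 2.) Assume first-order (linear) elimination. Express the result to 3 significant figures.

Vd(total) = 115 kg × 3.8 L/kg = 437.0 L
CL = ln 2 · Vd / t½ = 0.693 × 437.0 / 6.3 = 48.07 L/h
D = CL × Css × τ / F = 48.07 × 7.75 × 6 / 0.37 = 6041 mg

6040 mg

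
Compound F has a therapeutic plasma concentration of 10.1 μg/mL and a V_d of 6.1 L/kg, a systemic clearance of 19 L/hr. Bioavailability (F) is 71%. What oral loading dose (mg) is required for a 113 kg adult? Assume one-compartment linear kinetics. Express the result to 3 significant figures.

Vd = 6.1 L/kg × 113 kg = 689.3 L
LD is governed by Vd — clearance does not enter the loading-dose calculation.
LD = Vd × C / F = 689.3 × 10.10 / 0.71 = 9806 mg

9810 mg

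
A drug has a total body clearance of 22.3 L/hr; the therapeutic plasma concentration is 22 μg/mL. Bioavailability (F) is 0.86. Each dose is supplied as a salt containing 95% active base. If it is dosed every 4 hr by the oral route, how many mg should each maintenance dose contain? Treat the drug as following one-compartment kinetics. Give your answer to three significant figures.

2400 mg

D = CL × Css × τ / F / S = 22.30 × 22 × 4 / 0.86 / 0.95 = 2402 mg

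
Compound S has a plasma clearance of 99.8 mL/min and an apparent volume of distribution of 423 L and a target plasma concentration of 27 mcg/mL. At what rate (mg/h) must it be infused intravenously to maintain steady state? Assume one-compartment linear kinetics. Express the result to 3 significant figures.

CL = 99.8 mL/min = 99.8 × 0.06 = 5.988 L/h
Rate = CL × Css = 5.988 × 27 = 161.7 mg/h

162 mg/h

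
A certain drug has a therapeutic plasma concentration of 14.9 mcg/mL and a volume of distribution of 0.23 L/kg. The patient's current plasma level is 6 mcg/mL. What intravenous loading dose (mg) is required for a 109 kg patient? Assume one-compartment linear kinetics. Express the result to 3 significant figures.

Vd = 0.23 L/kg × 109 kg = 25.07 L
The loading dose fills Vd to the target concentration.
Concentration deficit ΔC = 14.9 − 6 = 8.900 mg/L
LD = Vd × ΔC = 25.07 × 8.900 = 223.1 mg

223 mg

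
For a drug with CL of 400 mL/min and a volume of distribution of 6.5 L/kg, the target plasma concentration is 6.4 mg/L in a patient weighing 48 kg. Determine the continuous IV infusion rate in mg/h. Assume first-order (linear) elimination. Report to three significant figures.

154 mg/h

CL = 400 mL/min × 60/1000 = 24.00 L/h
At steady state, infusion rate equals elimination rate: rate in = CL × Css.
Rate = CL × Css = 24.00 × 6.4 = 153.6 mg/h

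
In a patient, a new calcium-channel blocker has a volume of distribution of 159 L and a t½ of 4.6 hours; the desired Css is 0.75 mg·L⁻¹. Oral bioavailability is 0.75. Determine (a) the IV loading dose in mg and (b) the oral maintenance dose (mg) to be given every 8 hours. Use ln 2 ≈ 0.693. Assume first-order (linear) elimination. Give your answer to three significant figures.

LD = Vd × C = 159.0 × 0.75 = 119.3 mg
CL = 0.693 × Vd / t½ = 0.693 × 159.0 / 4.6 = 23.95 L/h
D = CL × Css × τ / F = 23.95 × 0.75 × 8 / 0.75 = 191.6 mg

(a) 119 mg; (b) 192 mg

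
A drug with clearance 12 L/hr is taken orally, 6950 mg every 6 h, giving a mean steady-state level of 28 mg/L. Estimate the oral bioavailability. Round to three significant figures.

F·D/τ = CL·Css at steady state → F = CL·Css·τ / D.
F = 12 × 28 × 6 / 6950 = 0.290

0.290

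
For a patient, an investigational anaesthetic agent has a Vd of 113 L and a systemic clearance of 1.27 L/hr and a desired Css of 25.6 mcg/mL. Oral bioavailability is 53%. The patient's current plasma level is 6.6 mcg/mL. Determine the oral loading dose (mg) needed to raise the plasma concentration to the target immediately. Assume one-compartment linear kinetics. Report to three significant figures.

The loading dose fills Vd to the target concentration.
Concentration deficit ΔC = 25.6 − 6.6 = 19.00 mg/L
LD = Vd × ΔC / F = 113.0 × 19.00 / 0.53 = 4051 mg

4050 mg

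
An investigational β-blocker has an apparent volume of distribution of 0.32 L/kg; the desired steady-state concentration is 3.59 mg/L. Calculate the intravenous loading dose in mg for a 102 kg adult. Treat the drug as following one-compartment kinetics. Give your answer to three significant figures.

Vd = 0.32 L/kg × 102 kg = 32.64 L
LD = Vd × C = 32.64 × 3.590 = 117.2 mg

117 mg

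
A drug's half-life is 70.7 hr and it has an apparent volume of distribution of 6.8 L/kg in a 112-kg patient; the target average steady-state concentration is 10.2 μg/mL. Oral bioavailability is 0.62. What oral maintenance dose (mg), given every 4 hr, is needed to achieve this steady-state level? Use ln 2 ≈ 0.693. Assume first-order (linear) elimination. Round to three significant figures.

491 mg

Vd(total) = 112 kg × 6.8 L/kg = 761.6 L
CL = ln 2 · Vd / t½ = 0.693 × 761.6 / 70.7 = 7.465 L/h
D = CL × Css × τ / F = 7.465 × 10.2 × 4 / 0.62 = 491.2 mg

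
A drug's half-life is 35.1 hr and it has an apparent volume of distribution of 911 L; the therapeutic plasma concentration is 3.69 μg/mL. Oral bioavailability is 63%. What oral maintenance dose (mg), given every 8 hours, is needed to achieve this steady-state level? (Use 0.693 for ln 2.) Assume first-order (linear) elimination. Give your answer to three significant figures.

843 mg

CL = ln 2 · Vd / t½ = 0.693 × 911.0 / 35.1 = 17.99 L/h
D = CL × Css × τ / F = 17.99 × 3.69 × 8 / 0.63 = 843.0 mg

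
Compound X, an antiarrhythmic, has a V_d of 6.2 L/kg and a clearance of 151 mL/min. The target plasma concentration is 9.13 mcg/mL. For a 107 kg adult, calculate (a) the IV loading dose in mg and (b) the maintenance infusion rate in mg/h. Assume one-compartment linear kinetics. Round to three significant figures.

(a) 6060 mg; (b) 82.7 mg/h

Vd = 6.2 L/kg × 107 kg = 663.4 L
LD = Vd · C_target = 663.4 × 9.13 = 6057 mg
CL = 151 mL/min = 151 × 0.06 = 9.060 L/h
Infusion rate = 9.060 L/h × 9.13 mg/L = 82.72 mg/h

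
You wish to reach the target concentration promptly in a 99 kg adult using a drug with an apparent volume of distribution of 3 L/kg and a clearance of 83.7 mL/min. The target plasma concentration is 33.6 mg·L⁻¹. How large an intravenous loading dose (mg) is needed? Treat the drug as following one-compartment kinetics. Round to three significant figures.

9980 mg

Total Vd = 3 × 99 = 297.0 L
LD = Vd × C = 297.0 × 33.60 = 9979 mg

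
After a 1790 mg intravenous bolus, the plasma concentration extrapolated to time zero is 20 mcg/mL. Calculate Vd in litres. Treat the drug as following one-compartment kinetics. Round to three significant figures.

89.5 L

Immediately after an IV bolus, C₀ = Dose / Vd, so Vd = Dose / C₀.
Vd = 1790 / 20 = 89.50 L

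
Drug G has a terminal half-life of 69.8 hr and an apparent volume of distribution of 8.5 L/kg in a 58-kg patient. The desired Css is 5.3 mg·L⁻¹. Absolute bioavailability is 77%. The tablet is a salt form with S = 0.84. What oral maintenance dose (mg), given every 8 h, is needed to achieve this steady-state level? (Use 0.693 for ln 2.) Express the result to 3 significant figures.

321 mg

Vd = 8.5 L/kg × 58 kg = 493.0 L
k = 0.693/69.8 = 0.009928 h⁻¹, so CL = k·Vd = 0.009928 × 493.0 = 4.895 L/h
D = CL × Css × τ / F / S = 4.895 × 5.3 × 8 / 0.77 / 0.84 = 320.9 mg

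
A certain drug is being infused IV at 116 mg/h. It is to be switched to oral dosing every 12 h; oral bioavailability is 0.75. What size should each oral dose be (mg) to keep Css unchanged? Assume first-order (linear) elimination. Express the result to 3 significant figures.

1860 mg

To maintain the same Css, the systemic dosing rate must be unchanged: F·D/τ = infusion rate.
D = rate × τ / F = 116 × 12 / 0.75 = 1856 mg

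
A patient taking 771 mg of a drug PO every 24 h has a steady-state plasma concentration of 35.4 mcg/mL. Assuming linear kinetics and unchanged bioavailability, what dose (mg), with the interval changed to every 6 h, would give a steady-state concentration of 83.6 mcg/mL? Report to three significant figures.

For first-order elimination, Css ∝ F·D/(CL·τ); F and CL are unchanged, so Css ∝ D/τ.
D₂ = D₁ × (Css,target / Css,current) × (τ₂/τ₁) = 771 × (83.6/35.4) × (6/24) = 455.2 mg

455 mg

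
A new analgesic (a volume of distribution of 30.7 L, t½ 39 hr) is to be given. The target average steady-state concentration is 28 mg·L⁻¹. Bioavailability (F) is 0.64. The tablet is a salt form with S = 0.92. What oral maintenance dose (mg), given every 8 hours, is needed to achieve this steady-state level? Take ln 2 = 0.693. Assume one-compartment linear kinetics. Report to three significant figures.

208 mg

CL = ln 2 · Vd / t½ = 0.693 × 30.70 / 39 = 0.5455 L/h
D = CL × Css × τ / F / S = 0.5455 × 28 × 8 / 0.64 / 0.92 = 207.5 mg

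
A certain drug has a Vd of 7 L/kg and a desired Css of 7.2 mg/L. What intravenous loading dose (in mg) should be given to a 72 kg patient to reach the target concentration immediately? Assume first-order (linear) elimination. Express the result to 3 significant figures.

3630 mg

Total Vd = 7 × 72 = 504.0 L
LD = Vd × C = 504.0 × 7.200 = 3629 mg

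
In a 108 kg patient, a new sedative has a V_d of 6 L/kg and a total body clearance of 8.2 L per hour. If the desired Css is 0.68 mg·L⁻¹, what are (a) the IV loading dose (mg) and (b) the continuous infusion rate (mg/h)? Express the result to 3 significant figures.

Vd = 6 L/kg × 108 kg = 648.0 L
Loading dose = Vd × C = 648.0 × 0.68 = 440.6 mg
Infusion rate = 8.200 L/h × 0.68 mg/L = 5.576 mg/h

(a) 441 mg; (b) 5.58 mg/h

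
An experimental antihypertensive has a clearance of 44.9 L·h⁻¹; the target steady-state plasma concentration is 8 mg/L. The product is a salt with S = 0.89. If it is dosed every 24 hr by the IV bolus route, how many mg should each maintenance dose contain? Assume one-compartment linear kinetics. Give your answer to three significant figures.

D = CL × Css × τ / S = 44.90 × 8 × 24 / 0.89 = 9686 mg

9690 mg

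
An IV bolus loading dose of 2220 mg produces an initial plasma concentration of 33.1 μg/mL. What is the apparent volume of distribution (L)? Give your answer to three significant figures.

67.1 L

Immediately after an IV bolus, C₀ = Dose / Vd, so Vd = Dose / C₀.
Vd = 2220 / 33.1 = 67.07 L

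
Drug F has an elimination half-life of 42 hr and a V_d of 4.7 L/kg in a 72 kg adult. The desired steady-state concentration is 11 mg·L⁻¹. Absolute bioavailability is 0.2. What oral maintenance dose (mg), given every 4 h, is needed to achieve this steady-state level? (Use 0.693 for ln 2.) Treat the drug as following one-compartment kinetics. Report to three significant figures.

Vd(total) = 72 kg × 4.7 L/kg = 338.4 L
CL = ln 2 · Vd / t½ = 0.693 × 338.4 / 42 = 5.584 L/h
D = CL × Css × τ / F = 5.584 × 11 × 4 / 0.2 = 1228 mg

1230 mg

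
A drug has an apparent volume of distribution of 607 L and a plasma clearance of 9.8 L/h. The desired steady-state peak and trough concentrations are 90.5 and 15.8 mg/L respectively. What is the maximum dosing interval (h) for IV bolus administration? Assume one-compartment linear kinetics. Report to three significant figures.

k = CL / Vd = 9.800 / 607.0 = 0.01614 h⁻¹
Between IV bolus doses, concentration decays as C = C₀·e^(−kτ), so C_peak/C_trough = e^(kτ).
τ_max = ln(C_peak/C_trough) / k = ln(90.5/15.8) / 0.01614 = 1.745 / 0.01614 = 108.1 h

108 h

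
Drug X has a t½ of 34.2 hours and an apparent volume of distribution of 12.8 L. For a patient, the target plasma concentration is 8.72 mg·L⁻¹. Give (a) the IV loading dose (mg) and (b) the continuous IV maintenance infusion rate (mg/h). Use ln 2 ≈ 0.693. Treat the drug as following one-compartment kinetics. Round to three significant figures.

(a) 112 mg; (b) 2.26 mg/h

LD = Vd × C = 12.80 × 8.72 = 111.6 mg
CL = 0.693 × Vd / t½ = 0.693 × 12.80 / 34.2 = 0.2594 L/h
Infusion rate = CL × Css = 0.2594 × 8.72 = 2.262 mg/h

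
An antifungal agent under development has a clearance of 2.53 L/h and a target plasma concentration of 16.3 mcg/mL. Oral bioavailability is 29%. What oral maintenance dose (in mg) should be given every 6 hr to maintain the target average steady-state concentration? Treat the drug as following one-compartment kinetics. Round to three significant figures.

853 mg

D = CL × Css × τ / F = 2.530 × 16.3 × 6 / 0.29 = 853.2 mg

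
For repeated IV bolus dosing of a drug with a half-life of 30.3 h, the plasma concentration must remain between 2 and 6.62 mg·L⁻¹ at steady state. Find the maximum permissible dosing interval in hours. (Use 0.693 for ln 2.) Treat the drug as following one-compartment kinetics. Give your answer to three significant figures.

52.3 h

k = 0.693 / t½ = 0.693 / 30.3 = 0.02287 h⁻¹
Between IV bolus doses, concentration decays as C = C₀·e^(−kτ), so C_peak/C_trough = e^(kτ).
τ_max = ln(C_peak/C_trough) / k = ln(6.62/2) / 0.02287 = 1.197 / 0.02287 = 52.34 h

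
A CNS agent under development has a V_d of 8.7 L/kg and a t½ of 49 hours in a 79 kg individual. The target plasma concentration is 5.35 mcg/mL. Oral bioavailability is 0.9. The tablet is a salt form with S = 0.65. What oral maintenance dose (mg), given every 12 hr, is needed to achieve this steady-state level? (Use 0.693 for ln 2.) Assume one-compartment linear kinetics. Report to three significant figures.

1070 mg

Total Vd = 8.7 × 79 = 687.3 L
CL = 0.693 × Vd / t½ = 0.693 × 687.3 / 49 = 9.720 L/h
D = CL × Css × τ / F / S = 9.720 × 5.35 × 12 / 0.9 / 0.65 = 1067 mg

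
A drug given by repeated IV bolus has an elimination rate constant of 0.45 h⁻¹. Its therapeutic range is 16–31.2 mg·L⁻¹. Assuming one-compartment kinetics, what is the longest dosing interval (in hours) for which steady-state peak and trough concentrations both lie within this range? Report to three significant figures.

Between IV bolus doses, concentration decays as C = C₀·e^(−kτ), so C_peak/C_trough = e^(kτ).
τ_max = ln(C_peak/C_trough) / k = ln(31.2/16) / 0.4500 = 0.6678 / 0.4500 = 1.484 h

1.48 h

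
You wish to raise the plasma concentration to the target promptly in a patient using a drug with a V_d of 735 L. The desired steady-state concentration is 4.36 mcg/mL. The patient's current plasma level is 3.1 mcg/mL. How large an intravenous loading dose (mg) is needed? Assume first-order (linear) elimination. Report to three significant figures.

926 mg

Concentration deficit ΔC = 4.36 − 3.1 = 1.260 mg/L
LD = Vd × ΔC = 735.0 × 1.260 = 926.1 mg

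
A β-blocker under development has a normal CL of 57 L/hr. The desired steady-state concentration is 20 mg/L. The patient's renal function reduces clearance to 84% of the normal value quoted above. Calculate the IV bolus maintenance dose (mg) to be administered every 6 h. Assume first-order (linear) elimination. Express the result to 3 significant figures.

5750 mg

Patient clearance = 0.84 × 57.00 = 47.88 L/h
D = CL × Css × τ = 47.88 × 20 × 6 = 5746 mg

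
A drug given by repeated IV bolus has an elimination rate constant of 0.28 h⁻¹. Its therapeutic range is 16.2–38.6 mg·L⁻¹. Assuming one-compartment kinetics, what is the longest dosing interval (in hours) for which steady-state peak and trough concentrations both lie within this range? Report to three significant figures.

3.10 h

Between IV bolus doses, concentration decays as C = C₀·e^(−kτ), so C_peak/C_trough = e^(kτ).
τ_max = ln(C_peak/C_trough) / k = ln(38.6/16.2) / 0.2800 = 0.8682 / 0.2800 = 3.101 h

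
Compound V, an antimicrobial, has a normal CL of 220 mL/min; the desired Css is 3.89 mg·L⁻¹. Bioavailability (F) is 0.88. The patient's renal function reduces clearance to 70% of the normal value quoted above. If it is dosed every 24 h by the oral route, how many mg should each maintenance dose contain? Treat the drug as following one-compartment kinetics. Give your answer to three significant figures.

Convert clearance: 220 mL/min × 60 min/h ÷ 1000 mL/L = 13.20 L/h
Patient clearance = 0.7 × 13.20 = 9.240 L/h
D = CL × Css × τ / F = 9.240 × 3.89 × 24 / 0.88 = 980.3 mg

980 mg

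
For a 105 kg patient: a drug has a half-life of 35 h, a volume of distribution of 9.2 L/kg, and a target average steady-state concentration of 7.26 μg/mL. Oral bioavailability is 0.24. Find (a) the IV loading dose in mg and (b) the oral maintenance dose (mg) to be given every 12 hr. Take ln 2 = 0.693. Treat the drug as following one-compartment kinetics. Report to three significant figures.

Vd(total) = 105 kg × 9.2 L/kg = 966.0 L
LD = Vd × C = 966.0 × 7.26 = 7013 mg
CL = 0.693 × Vd / t½ = 0.693 × 966.0 / 35 = 19.13 L/h
D = CL × Css × τ / F = 19.13 × 7.26 × 12 / 0.24 = 6944 mg

(a) 7010 mg; (b) 6940 mg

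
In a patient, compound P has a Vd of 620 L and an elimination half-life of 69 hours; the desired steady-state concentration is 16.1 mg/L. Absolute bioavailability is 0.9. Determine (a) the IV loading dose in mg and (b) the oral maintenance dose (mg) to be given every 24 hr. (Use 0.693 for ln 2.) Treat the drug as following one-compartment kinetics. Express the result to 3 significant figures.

LD = Vd × C = 620.0 × 16.1 = 9982 mg
CL = 0.693 × Vd / t½ = 0.693 × 620.0 / 69 = 6.227 L/h
D = CL × Css × τ / F = 6.227 × 16.1 × 24 / 0.9 = 2673 mg

(a) 9980 mg; (b) 2670 mg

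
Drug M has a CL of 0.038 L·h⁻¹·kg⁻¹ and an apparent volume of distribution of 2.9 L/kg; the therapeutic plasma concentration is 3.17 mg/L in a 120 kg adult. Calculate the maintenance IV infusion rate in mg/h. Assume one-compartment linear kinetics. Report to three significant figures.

CL = 0.038 L·h⁻¹·kg⁻¹ × 120 kg = 4.560 L/h
Vd does not affect the maintenance rate; only clearance governs steady-state input.
R₀ = 4.560 × 3.17 = 14.46 mg/h

14.5 mg/h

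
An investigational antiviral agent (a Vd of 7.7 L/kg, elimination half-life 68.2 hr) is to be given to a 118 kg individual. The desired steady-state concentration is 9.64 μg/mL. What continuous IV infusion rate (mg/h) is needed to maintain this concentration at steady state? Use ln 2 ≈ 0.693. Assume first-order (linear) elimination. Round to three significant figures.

Vd = 7.7 L/kg × 118 kg = 908.6 L
CL = 0.693 × Vd / t½ = 0.693 × 908.6 / 68.2 = 9.233 L/h
Infusion rate = CL × Css = 9.233 × 9.64 = 89.01 mg/h

89.0 mg/h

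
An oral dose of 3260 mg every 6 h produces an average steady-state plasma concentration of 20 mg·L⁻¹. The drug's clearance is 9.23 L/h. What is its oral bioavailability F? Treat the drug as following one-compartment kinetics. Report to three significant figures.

F·D/τ = CL·Css at steady state → F = CL·Css·τ / D.
F = 9.23 × 20 × 6 / 3260 = 0.340

0.340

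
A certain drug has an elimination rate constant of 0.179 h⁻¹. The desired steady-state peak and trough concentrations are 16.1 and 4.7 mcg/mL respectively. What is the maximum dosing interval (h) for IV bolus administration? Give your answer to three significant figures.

6.88 h

Between IV bolus doses, concentration decays as C = C₀·e^(−kτ), so C_peak/C_trough = e^(kτ).
τ_max = ln(C_peak/C_trough) / k = ln(16.1/4.7) / 0.1790 = 1.231 / 0.1790 = 6.877 h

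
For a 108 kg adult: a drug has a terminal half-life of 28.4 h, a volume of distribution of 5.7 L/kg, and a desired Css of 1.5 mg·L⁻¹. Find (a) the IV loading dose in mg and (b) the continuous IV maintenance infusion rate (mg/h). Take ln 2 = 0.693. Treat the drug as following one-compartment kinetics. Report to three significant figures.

(a) 923 mg; (b) 22.5 mg/h

Vd = 5.7 L/kg × 108 kg = 615.6 L
LD = Vd × C = 615.6 × 1.5 = 923.4 mg
CL = 0.693 × Vd / t½ = 0.693 × 615.6 / 28.4 = 15.02 L/h
Infusion rate = CL × Css = 15.02 × 1.5 = 22.53 mg/h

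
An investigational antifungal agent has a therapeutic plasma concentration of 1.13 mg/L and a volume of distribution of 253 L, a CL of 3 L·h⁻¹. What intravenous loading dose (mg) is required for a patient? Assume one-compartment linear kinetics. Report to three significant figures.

286 mg

LD = Vd × C = 253.0 × 1.130 = 285.9 mg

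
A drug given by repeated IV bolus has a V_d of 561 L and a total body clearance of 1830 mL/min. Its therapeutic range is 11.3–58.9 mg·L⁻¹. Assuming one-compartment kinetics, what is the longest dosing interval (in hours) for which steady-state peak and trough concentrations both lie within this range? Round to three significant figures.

8.44 h

CL = 1830 mL/min = 1830 × 0.06 = 109.8 L/h
k = CL / Vd = 109.8 / 561.0 = 0.1957 h⁻¹
Between IV bolus doses, concentration decays as C = C₀·e^(−kτ), so C_peak/C_trough = e^(kτ).
τ_max = ln(C_peak/C_trough) / k = ln(58.9/11.3) / 0.1957 = 1.651 / 0.1957 = 8.436 h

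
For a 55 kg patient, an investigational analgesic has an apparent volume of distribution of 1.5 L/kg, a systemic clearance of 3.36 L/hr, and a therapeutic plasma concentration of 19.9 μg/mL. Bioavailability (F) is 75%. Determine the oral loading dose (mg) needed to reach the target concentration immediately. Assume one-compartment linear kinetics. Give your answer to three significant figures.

Total Vd = 1.5 × 55 = 82.50 L
LD = Vd × C / F = 82.50 × 19.90 / 0.75 = 2189 mg

2190 mg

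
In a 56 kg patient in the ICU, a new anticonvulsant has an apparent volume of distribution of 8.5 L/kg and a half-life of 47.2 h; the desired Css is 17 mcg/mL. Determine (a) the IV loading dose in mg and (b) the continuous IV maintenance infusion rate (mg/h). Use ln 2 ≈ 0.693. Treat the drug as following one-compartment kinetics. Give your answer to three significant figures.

(a) 8090 mg; (b) 119 mg/h

Total Vd = 8.5 × 56 = 476.0 L
LD = Vd × C = 476.0 × 17 = 8092 mg
CL = 0.693 × Vd / t½ = 0.693 × 476.0 / 47.2 = 6.989 L/h
Infusion rate = CL × Css = 6.989 × 17 = 118.8 mg/h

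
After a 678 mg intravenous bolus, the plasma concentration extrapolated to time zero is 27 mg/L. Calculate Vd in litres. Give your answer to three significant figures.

25.1 L

Immediately after an IV bolus, C₀ = Dose / Vd, so Vd = Dose / C₀.
Vd = 678 / 27 = 25.11 L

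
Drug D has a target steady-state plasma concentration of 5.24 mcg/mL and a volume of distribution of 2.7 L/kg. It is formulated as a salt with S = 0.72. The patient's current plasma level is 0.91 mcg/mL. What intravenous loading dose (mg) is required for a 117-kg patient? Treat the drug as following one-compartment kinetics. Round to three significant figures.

1900 mg

Vd(total) = 117 kg × 2.7 L/kg = 315.9 L
The loading dose fills Vd to the target concentration.
Concentration deficit ΔC = 5.24 − 0.91 = 4.330 mg/L
LD = Vd × ΔC / S = 315.9 × 4.330 / 0.72 = 1900 mg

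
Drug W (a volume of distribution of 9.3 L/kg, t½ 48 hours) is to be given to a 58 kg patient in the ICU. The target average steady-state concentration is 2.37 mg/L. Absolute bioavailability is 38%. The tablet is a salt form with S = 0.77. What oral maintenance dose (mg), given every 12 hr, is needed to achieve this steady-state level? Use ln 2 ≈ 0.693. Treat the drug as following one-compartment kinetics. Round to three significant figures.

757 mg

Vd = 9.3 L/kg × 58 kg = 539.4 L
CL = 0.693 × Vd / t½ = 0.693 × 539.4 / 48 = 7.788 L/h
D = CL × Css × τ / F / S = 7.788 × 2.37 × 12 / 0.38 / 0.77 = 757.0 mg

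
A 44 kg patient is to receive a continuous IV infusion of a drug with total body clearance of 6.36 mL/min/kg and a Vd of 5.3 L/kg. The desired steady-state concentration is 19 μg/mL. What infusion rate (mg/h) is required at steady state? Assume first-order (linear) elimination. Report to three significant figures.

CL = 6.36 mL/min/kg × 44 kg = 279.8 mL/min = 279.8 × 60/1000 = 16.79 L/h
At steady state, infusion rate equals elimination rate: rate in = CL × Css.
Infusion rate = CL · Css = 16.79 L/h × 19 mg/L = 319.0 mg/h

319 mg/h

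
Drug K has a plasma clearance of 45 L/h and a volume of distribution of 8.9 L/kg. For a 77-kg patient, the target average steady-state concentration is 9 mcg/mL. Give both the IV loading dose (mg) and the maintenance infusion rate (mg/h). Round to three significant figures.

(a) 6170 mg; (b) 405 mg/h

Vd(total) = 77 kg × 8.9 L/kg = 685.3 L
Loading dose = Vd × C = 685.3 × 9 = 6168 mg
Maintenance infusion rate = CL × Css = 45.00 × 9 = 405.0 mg/h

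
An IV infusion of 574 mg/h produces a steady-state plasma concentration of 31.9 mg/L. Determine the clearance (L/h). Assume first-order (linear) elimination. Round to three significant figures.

At steady state, infusion rate = CL × Css, so CL = rate / Css.
CL = 574 / 31.9 = 17.99 L/h

18.0 L/h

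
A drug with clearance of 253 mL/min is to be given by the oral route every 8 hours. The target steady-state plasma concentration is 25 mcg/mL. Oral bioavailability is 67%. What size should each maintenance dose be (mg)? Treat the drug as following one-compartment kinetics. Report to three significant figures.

4530 mg

CL = 253 mL/min = 253 × 0.06 = 15.18 L/h
D = CL × Css × τ / F = 15.18 × 25 × 8 / 0.67 = 4531 mg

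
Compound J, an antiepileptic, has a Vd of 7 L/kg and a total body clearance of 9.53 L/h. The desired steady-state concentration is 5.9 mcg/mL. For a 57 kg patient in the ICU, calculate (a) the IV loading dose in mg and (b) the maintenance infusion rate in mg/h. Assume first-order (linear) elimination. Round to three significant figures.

(a) 2350 mg; (b) 56.2 mg/h

Total Vd = 7 × 57 = 399.0 L
Loading dose = Vd × C = 399.0 × 5.9 = 2354 mg
Maintenance infusion rate = CL × Css = 9.530 × 5.9 = 56.23 mg/h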